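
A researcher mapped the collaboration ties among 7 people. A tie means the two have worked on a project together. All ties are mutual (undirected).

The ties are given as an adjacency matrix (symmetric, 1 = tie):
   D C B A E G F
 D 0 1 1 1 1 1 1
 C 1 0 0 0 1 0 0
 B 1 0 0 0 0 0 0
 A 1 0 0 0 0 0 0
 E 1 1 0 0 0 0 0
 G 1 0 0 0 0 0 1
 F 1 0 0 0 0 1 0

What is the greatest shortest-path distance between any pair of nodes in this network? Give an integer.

Eccentricity of each node (its greatest distance to any other): A:2, B:2, C:2, D:1, E:2, F:2, G:2.
The maximum eccentricity is 2, realized for instance by the pair C–B via C – D – B. So the diameter is 2.

2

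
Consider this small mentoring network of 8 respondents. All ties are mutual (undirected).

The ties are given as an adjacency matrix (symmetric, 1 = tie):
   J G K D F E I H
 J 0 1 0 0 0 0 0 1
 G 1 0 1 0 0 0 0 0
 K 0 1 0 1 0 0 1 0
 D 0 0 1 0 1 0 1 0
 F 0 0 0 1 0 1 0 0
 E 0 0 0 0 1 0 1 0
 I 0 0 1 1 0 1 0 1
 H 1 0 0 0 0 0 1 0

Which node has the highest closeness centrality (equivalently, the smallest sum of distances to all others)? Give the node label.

I

Farness (sum of distances to all others) for each node — D:12, E:14, F:16, G:14, H:13, I:10, J:16, K:11.
The smallest farness is 10, for I, so I has the highest closeness.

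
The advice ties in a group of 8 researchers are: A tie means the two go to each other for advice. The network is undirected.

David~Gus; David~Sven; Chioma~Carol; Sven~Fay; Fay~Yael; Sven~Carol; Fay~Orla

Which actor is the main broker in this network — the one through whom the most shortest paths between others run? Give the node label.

Sven

Unnormalized betweenness of each node: Carol:6, Chioma:0, David:6, Fay:11, Gus:0, Orla:0, Sven:16, Yael:0.
Sven has the largest value, 16, making it the main broker — the node through which the most shortest paths run.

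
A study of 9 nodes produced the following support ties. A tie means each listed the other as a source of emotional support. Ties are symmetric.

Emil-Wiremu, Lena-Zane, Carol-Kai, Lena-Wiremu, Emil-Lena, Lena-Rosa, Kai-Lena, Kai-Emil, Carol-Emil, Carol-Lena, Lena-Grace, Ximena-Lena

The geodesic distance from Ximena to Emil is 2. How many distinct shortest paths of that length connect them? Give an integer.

1

The shortest distance is 2, and the only length-2 path is Ximena–Lena–Emil. So there is exactly 1 shortest path.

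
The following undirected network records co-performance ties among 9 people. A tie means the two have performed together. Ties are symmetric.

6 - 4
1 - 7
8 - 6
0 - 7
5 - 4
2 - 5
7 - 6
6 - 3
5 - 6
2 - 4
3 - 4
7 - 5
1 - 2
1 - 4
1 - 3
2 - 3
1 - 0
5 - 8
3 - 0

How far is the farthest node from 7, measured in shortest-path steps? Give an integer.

2

Distances from 7: 0:1, 1:1, 2:2, 3:2, 4:2, 5:1, 6:1, 8:2.
The largest is 2 (to 8, 4, 2, and 3), so the eccentricity of 7 is 2.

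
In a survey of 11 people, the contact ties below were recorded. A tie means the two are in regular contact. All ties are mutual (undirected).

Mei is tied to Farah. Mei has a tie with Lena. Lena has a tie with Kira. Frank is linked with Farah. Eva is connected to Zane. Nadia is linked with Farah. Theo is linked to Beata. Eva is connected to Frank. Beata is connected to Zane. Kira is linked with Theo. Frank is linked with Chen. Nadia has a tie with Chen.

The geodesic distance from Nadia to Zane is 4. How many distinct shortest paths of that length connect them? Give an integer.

2

The shortest distance is 4. The length-4 paths are: Nadia–Farah–Frank–Eva–Zane; Nadia–Chen–Frank–Eva–Zane.
That gives 2 distinct shortest paths.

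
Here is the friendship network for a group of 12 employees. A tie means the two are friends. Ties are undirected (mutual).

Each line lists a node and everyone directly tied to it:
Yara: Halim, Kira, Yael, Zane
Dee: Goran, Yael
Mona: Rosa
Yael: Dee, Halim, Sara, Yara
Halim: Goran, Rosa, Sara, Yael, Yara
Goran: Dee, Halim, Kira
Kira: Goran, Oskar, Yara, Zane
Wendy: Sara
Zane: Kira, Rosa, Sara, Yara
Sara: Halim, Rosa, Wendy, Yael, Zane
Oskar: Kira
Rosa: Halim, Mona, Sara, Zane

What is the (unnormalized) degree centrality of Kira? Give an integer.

Kira is directly tied to Goran, Oskar, Yara, and Zane. That is 4 neighbors, so the degree of Kira is 4.

4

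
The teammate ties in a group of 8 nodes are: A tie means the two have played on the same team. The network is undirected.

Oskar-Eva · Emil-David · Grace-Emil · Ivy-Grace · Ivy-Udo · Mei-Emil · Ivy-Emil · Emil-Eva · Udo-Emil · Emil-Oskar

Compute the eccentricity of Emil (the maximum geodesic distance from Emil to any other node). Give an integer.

1

Distances from Emil: David:1, Eva:1, Grace:1, Ivy:1, Mei:1, Oskar:1, Udo:1.
The largest is 1 (to Oskar, Ivy, Mei, Grace, David, Udo, and Eva), so the eccentricity of Emil is 1.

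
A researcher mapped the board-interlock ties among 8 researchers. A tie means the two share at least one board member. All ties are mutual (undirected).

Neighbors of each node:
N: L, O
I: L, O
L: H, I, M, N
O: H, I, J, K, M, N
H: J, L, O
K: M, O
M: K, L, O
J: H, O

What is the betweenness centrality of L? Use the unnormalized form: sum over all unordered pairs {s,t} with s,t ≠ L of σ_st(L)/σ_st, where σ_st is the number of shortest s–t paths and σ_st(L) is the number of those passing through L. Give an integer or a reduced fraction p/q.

3

Pairs whose geodesics pass through L — N–H: 1/2; N–I: 1/2; N–M: 1/2; H–I: 1/2; H–M: 1/2; I–M: 1/2.
All other pairs contribute 0.
Summing the contributions gives betweenness(L) = 3.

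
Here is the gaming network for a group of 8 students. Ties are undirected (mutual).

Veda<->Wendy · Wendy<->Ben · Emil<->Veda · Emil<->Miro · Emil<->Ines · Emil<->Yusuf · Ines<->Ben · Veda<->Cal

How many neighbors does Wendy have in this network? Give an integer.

2

Wendy is directly tied to Ben and Veda. That is 2 neighbors, so the degree of Wendy is 2.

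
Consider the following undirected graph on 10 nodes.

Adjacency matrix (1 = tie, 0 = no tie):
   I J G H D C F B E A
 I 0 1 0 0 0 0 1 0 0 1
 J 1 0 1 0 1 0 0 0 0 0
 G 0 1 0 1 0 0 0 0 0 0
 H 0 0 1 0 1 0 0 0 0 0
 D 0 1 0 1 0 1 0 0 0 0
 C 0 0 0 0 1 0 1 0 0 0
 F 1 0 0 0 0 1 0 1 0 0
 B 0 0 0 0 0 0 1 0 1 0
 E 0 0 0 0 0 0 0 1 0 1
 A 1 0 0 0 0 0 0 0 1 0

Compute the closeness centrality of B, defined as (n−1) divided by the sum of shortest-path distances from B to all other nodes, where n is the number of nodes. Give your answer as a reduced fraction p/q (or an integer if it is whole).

Distances from B: A:2, C:2, D:3, E:1, F:1, G:4, H:4, I:2, J:3. Sum = 22.
n = 10, so closeness = 9/22.

9/22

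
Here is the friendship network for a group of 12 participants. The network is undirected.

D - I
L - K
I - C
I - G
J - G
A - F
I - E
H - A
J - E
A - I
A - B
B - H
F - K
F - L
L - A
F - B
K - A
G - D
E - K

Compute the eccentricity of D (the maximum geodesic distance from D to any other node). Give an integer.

Distances from D: A:2, B:3, C:2, E:2, F:3, G:1, H:3, I:1, J:2, K:3, L:3.
The largest is 3 (to K, B, H, F, and L), so the eccentricity of D is 3.

3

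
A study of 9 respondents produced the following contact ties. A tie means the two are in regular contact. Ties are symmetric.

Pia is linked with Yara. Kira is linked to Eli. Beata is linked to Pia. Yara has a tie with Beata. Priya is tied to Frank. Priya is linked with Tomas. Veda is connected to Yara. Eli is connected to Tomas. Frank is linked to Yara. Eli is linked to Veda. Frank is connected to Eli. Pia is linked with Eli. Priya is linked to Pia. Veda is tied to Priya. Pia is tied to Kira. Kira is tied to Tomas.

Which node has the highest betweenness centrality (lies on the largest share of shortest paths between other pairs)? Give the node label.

Unnormalized betweenness of each node: Beata:0, Eli:107/21, Frank:101/84, Kira:17/21, Pia:575/84, Priya:65/21, Tomas:3/4, Veda:101/84, Yara:3.
Pia has the largest value, 575/84, making it the main broker — the node through which the most shortest paths run.

Pia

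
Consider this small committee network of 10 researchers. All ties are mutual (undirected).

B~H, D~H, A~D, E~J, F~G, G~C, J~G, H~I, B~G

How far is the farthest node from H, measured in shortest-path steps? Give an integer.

4

Distances from H: A:2, B:1, C:3, D:1, E:4, F:3, G:2, I:1, J:3.
The largest is 4 (to E), so the eccentricity of H is 4.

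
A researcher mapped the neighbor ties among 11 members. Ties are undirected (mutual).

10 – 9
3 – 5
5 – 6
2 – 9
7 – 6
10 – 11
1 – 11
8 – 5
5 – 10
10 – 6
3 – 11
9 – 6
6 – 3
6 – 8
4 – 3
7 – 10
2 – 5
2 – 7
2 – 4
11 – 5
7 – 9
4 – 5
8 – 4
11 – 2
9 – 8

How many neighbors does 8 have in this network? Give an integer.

8 is directly tied to 4, 5, 6, and 9. That is 4 neighbors, so the degree of 8 is 4.

4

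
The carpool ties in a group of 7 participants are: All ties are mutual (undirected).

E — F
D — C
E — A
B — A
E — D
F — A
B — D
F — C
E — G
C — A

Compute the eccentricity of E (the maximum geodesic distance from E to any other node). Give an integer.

Distances from E: A:1, B:2, C:2, D:1, F:1, G:1.
The largest is 2 (to C and B), so the eccentricity of E is 2.

2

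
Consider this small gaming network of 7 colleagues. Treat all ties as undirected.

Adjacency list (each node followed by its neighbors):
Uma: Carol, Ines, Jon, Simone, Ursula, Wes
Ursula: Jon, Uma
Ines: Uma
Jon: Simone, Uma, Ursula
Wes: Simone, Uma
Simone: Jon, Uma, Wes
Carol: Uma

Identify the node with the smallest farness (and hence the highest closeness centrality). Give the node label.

Uma

Farness (sum of distances to all others) for each node — Carol:11, Ines:11, Jon:9, Simone:9, Uma:6, Ursula:10, Wes:10.
The smallest farness is 6, for Uma, so Uma has the highest closeness.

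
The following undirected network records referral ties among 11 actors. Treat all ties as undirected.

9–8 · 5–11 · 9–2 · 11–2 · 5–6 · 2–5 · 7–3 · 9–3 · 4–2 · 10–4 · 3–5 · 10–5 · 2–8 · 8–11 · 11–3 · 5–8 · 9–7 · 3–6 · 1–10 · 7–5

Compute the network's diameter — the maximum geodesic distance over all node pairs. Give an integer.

Eccentricity of each node (its greatest distance to any other): 1:4, 2:3, 3:3, 4:3, 5:2, 6:3, 7:3, 8:3, 9:4, 10:3, 11:3.
The maximum eccentricity is 4, realized for instance by the pair 9–1 via 9 – 2 – 5 – 10 – 1. So the diameter is 4.

4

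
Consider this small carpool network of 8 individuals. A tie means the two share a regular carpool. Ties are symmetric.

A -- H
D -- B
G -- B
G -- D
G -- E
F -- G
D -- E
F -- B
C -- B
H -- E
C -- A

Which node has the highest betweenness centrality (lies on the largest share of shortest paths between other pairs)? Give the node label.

B

Unnormalized betweenness of each node: A:5/3, B:37/6, C:10/3, D:7/6, E:14/3, F:0, G:11/3, H:7/3.
B has the largest value, 37/6, making it the main broker — the node through which the most shortest paths run.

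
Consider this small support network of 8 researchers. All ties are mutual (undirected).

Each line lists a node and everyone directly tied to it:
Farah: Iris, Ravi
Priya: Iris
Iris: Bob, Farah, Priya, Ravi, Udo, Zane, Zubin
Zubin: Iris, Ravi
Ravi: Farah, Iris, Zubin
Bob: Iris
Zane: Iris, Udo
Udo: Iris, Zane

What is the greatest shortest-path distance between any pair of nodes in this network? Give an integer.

2

Eccentricity of each node (its greatest distance to any other): Bob:2, Farah:2, Iris:1, Priya:2, Ravi:2, Udo:2, Zane:2, Zubin:2.
The maximum eccentricity is 2, realized for instance by the pair Priya–Udo via Priya – Iris – Udo. So the diameter is 2.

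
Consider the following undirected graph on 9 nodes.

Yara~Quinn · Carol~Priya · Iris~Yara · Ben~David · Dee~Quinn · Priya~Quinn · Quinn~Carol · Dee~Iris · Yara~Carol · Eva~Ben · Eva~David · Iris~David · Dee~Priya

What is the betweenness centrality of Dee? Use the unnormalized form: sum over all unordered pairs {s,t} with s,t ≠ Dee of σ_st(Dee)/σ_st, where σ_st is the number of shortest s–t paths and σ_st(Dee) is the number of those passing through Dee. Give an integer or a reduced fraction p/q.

Pairs whose geodesics pass through Dee — Priya–Iris: 1; Priya–Ben: 1; Priya–Eva: 1; Priya–David: 1; Iris–Quinn: 1/2; Quinn–Ben: 1/2; Quinn–Eva: 1/2; Quinn–David: 1/2.
All other pairs contribute 0.
Summing the contributions gives betweenness(Dee) = 6.

6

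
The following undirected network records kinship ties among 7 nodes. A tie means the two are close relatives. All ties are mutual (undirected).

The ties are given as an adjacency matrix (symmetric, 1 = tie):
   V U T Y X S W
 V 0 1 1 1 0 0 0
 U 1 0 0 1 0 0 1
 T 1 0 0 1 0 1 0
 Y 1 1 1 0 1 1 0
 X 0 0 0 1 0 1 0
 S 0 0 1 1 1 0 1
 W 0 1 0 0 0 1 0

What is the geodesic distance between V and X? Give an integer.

2

One shortest route is V – Y – X, which uses 2 edges, and V and X are not directly tied, so nothing shorter exists. So d(V,X) = 2.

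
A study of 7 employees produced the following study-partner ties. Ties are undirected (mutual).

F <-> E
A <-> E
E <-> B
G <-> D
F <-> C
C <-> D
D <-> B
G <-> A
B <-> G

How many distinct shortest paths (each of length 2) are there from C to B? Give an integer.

The shortest distance is 2, and the only length-2 path is C–D–B. So there is exactly 1 shortest path.

1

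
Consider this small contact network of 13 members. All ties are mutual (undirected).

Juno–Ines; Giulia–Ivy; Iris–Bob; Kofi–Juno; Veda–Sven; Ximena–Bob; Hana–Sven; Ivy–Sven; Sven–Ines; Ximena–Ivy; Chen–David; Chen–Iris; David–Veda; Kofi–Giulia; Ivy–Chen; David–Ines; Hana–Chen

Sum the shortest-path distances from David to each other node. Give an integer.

25

Distances from David: Bob:3, Chen:1, Giulia:3, Hana:2, Ines:1, Iris:2, Ivy:2, Juno:2, Kofi:3, Sven:2, Veda:1, Ximena:3.
Sum = 3 + 1 + 3 + 2 + 1 + 2 + 2 + 2 + 3 + 2 + 1 + 3 = 25.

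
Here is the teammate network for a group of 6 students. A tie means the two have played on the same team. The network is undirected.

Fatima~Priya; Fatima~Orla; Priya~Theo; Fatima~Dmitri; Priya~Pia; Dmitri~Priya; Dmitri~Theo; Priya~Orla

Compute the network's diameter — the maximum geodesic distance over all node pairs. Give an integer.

2

Eccentricity of each node (its greatest distance to any other): Dmitri:2, Fatima:2, Orla:2, Pia:2, Priya:1, Theo:2.
The maximum eccentricity is 2, realized for instance by the pair Theo–Fatima via Theo – Priya – Fatima. So the diameter is 2.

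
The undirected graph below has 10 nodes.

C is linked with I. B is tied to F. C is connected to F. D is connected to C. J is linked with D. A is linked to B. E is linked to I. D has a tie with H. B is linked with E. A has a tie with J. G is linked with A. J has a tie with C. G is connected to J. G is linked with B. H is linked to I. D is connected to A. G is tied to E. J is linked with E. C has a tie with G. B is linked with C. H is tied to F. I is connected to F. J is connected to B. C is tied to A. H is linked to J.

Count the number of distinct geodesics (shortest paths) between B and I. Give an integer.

The shortest distance is 2. The length-2 paths are: B–F–I; B–C–I; B–E–I.
That gives 3 distinct shortest paths.

3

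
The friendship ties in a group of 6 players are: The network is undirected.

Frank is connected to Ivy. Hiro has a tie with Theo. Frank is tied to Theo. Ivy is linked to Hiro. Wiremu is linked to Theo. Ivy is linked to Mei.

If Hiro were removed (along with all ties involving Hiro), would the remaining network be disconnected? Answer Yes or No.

Even without Hiro, every remaining node can still reach every other (the residual graph is connected), so Hiro is not a cut vertex.

No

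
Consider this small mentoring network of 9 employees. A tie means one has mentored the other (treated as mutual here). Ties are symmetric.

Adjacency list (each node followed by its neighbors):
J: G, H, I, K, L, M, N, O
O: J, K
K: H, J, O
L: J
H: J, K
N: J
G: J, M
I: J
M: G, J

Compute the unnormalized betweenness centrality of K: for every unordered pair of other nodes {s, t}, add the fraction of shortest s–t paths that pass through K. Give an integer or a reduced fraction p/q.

1/2

Pairs whose geodesics pass through K — H–O: 1/2.
All other pairs contribute 0.
Summing the contributions gives betweenness(K) = 1/2.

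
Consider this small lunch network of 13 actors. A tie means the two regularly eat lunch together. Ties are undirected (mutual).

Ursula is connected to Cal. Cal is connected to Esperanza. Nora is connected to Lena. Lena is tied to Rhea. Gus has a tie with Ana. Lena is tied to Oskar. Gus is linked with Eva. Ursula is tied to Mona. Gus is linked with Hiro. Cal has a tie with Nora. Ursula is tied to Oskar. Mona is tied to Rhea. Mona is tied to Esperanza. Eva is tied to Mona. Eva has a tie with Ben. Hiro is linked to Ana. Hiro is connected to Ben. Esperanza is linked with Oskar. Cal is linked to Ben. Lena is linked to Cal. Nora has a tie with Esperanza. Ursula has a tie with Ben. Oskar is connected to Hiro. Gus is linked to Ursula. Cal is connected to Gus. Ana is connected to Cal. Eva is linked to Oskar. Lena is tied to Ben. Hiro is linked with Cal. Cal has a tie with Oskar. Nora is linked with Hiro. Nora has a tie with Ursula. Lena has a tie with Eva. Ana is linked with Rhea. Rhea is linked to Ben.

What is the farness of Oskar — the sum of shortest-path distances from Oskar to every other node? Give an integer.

18

Distances from Oskar: Ana:2, Ben:2, Cal:1, Esperanza:1, Eva:1, Gus:2, Hiro:1, Lena:1, Mona:2, Nora:2, Rhea:2, Ursula:1.
Sum = 2 + 2 + 1 + 1 + 1 + 2 + 1 + 1 + 2 + 2 + 2 + 1 = 18.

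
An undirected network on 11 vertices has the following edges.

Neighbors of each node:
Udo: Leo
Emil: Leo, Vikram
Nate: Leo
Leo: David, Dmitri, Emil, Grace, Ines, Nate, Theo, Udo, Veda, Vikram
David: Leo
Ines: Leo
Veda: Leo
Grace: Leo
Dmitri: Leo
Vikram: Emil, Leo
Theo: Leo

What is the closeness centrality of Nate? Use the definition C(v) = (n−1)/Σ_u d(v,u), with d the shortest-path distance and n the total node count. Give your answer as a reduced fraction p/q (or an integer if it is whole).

Distances from Nate: David:2, Dmitri:2, Emil:2, Grace:2, Ines:2, Leo:1, Theo:2, Udo:2, Veda:2, Vikram:2. Sum = 19.
n = 11, so closeness = 10/19.

10/19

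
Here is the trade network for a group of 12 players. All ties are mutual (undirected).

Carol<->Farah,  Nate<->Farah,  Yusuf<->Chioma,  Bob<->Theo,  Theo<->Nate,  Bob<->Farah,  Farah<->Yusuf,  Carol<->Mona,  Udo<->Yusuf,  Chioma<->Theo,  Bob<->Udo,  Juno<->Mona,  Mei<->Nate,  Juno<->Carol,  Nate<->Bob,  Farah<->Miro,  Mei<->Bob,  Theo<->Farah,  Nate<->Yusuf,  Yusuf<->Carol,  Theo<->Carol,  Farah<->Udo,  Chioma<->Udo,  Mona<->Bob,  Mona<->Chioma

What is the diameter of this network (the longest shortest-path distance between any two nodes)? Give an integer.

Eccentricity of each node (its greatest distance to any other): Bob:2, Carol:3, Chioma:3, Farah:2, Juno:3, Mei:3, Miro:3, Mona:3, Nate:3, Theo:2, Udo:3, Yusuf:2.
The maximum eccentricity is 3, realized for instance by the pair Nate–Juno via Nate – Bob – Mona – Juno. So the diameter is 3.

3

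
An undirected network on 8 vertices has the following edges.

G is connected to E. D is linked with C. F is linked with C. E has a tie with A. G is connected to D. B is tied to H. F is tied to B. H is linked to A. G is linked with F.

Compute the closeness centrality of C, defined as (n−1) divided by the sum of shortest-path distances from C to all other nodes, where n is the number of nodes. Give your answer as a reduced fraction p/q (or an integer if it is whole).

Distances from C: A:4, B:2, D:1, E:3, F:1, G:2, H:3. Sum = 16.
n = 8, so closeness = 7/16.

7/16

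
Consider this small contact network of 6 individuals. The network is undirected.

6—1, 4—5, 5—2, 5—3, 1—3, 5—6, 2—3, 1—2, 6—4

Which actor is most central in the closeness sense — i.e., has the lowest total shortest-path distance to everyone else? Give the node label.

Farness (sum of distances to all others) for each node — 1:7, 2:7, 3:7, 4:8, 5:6, 6:7.
The smallest farness is 6, for 5, so 5 has the highest closeness.

5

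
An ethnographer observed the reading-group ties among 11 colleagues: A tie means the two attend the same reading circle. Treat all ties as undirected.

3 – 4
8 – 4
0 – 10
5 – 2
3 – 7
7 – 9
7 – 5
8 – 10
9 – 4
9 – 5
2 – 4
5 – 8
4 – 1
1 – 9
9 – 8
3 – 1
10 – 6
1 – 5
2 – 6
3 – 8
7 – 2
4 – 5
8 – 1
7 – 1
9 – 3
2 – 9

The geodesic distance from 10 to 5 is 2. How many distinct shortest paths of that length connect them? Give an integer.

1

The shortest distance is 2, and the only length-2 path is 10–8–5. So there is exactly 1 shortest path.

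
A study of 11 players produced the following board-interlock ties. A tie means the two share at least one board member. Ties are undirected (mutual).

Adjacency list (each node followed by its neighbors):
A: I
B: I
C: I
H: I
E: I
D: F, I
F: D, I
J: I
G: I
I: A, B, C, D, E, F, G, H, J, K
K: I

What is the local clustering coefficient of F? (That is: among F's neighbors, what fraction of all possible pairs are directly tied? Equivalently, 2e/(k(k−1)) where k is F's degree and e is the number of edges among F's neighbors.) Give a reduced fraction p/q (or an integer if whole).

1

F's neighbors: D and I (k = 2).
Possible neighbor pairs: C(2,2) = 1. Edges among them: D–I → e = 1.
Clustering(F) = 1/1.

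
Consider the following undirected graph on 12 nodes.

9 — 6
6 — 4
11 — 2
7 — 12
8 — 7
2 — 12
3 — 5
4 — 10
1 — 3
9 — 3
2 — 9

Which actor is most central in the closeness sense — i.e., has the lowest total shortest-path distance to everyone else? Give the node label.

9

Farness (sum of distances to all others) for each node — 1:39, 2:25, 3:29, 4:37, 5:39, 6:29, 7:39, 8:49, 9:23, 10:47, 11:35, 12:31.
The smallest farness is 23, for 9, so 9 has the highest closeness.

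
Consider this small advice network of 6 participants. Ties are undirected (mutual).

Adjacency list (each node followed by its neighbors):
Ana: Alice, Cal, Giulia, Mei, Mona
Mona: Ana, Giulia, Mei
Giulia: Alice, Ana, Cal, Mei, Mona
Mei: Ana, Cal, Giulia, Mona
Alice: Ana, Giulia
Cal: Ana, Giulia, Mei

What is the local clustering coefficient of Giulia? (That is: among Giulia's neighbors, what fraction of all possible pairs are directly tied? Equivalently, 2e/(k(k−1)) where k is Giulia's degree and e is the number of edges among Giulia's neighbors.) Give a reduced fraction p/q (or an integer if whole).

Giulia's neighbors: Alice, Ana, Cal, Mei, and Mona (k = 5).
Possible neighbor pairs: C(5,2) = 10. Edges among them: Alice–Ana, Ana–Cal, Ana–Mei, Ana–Mona, Cal–Mei, Mei–Mona → e = 6.
Clustering(Giulia) = 6/10 = 3/5.

3/5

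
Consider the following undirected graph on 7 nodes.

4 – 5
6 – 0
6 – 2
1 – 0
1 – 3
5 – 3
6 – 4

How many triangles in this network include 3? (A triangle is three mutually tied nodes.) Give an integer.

3's neighbors are 1 and 5, but none of them are tied to each other, so no triangle contains 3.

0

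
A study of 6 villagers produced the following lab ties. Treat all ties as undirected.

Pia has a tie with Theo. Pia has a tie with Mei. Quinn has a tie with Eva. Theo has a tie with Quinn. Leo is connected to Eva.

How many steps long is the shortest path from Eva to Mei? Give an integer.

4

One shortest route is Eva – Quinn – Theo – Pia – Mei, which uses 4 edges, and at distance 3 from Eva we only reach {Pia}, which does not include Mei. So d(Eva,Mei) = 4.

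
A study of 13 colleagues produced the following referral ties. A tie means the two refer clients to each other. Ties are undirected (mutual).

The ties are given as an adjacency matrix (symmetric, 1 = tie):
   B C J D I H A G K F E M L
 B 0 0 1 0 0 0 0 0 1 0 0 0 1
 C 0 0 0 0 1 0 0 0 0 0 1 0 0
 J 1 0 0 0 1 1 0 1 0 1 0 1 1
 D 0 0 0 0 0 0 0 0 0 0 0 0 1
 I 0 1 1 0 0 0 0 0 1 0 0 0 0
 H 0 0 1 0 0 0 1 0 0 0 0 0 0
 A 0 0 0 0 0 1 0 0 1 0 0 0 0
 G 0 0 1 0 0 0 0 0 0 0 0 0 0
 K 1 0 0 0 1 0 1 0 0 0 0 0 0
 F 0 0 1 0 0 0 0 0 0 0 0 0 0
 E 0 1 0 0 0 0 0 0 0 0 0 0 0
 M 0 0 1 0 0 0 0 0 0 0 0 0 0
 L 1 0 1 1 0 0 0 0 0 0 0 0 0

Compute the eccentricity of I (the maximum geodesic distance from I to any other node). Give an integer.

3

Distances from I: A:2, B:2, C:1, D:3, E:2, F:2, G:2, H:2, J:1, K:1, L:2, M:2.
The largest is 3 (to D), so the eccentricity of I is 3.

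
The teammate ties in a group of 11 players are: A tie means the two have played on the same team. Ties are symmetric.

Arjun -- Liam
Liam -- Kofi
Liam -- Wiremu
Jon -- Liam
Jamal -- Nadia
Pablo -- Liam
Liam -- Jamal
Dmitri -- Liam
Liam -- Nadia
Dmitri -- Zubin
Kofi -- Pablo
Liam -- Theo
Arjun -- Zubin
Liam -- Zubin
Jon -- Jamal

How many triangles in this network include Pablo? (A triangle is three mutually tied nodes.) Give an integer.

Pablo's neighbors: Kofi and Liam.
Neighbor pairs that are themselves tied: Pablo–Kofi–Liam. Each forms one triangle with Pablo, for 1 in total.

1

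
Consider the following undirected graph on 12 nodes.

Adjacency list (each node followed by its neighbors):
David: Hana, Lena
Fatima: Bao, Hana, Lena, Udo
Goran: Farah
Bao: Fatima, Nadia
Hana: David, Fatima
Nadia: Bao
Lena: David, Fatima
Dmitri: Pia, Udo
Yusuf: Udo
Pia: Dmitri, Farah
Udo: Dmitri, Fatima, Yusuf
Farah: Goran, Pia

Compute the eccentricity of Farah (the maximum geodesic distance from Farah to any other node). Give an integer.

Distances from Farah: Bao:5, David:6, Dmitri:2, Fatima:4, Goran:1, Hana:5, Lena:5, Nadia:6, Pia:1, Udo:3, Yusuf:4.
The largest is 6 (to David and Nadia), so the eccentricity of Farah is 6.

6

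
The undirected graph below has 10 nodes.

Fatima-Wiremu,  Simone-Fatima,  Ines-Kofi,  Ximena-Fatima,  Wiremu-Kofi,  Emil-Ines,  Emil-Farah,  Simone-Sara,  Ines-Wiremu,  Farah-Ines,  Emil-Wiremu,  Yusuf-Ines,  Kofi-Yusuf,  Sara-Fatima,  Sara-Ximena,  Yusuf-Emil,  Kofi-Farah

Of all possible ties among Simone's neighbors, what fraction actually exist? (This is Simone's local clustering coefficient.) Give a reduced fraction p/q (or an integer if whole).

1

Simone's neighbors: Fatima and Sara (k = 2).
Possible neighbor pairs: C(2,2) = 1. Edges among them: Fatima–Sara → e = 1.
Clustering(Simone) = 1/1.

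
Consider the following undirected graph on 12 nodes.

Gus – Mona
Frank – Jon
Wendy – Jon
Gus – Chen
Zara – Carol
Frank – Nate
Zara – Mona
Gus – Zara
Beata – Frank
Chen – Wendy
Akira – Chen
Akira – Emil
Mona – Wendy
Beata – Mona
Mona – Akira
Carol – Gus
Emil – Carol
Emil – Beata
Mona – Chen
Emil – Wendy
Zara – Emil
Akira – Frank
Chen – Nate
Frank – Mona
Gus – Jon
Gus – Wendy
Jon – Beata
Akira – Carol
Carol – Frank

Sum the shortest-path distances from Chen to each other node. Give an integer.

Distances from Chen: Akira:1, Beata:2, Carol:2, Emil:2, Frank:2, Gus:1, Jon:2, Mona:1, Nate:1, Wendy:1, Zara:2.
Sum = 1 + 2 + 2 + 2 + 2 + 1 + 2 + 1 + 1 + 1 + 2 = 17.

17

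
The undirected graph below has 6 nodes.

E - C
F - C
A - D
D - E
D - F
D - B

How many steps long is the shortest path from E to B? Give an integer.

2

One shortest route is E – D – B, which uses 2 edges, and E and B are not directly tied, so nothing shorter exists. So d(E,B) = 2.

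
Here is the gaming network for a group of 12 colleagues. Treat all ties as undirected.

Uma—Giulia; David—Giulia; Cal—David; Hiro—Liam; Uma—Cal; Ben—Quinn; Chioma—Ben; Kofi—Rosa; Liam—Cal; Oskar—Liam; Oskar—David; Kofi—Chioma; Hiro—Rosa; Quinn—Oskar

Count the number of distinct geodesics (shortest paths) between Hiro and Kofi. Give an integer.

1

The shortest distance is 2, and the only length-2 path is Hiro–Rosa–Kofi. So there is exactly 1 shortest path.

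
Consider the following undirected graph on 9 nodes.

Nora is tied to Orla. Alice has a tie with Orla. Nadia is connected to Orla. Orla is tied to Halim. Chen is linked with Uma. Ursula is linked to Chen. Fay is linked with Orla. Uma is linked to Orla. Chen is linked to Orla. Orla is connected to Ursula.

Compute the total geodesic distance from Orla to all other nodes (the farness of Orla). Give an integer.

8

Distances from Orla: Alice:1, Chen:1, Fay:1, Halim:1, Nadia:1, Nora:1, Uma:1, Ursula:1.
Sum = 1 + 1 + 1 + 1 + 1 + 1 + 1 + 1 = 8.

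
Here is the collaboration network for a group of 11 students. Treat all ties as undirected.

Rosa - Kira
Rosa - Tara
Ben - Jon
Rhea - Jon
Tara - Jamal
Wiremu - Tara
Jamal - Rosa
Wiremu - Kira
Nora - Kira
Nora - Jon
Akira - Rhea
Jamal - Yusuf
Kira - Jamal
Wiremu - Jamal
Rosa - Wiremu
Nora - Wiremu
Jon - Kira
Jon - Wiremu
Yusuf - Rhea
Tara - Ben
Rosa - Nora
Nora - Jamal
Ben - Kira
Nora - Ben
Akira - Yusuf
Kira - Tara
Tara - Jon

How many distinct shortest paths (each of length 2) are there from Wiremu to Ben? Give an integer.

4

The shortest distance is 2. The length-2 paths are: Wiremu–Tara–Ben; Wiremu–Jon–Ben; Wiremu–Nora–Ben; Wiremu–Kira–Ben.
That gives 4 distinct shortest paths.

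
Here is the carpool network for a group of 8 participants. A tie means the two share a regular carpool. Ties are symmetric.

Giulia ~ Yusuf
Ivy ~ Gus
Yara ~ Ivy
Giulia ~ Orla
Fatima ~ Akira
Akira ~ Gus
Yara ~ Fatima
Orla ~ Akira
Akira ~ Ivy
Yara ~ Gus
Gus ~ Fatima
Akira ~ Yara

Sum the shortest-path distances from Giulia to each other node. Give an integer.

16

Distances from Giulia: Akira:2, Fatima:3, Gus:3, Ivy:3, Orla:1, Yara:3, Yusuf:1.
Sum = 2 + 3 + 3 + 3 + 1 + 3 + 1 = 16.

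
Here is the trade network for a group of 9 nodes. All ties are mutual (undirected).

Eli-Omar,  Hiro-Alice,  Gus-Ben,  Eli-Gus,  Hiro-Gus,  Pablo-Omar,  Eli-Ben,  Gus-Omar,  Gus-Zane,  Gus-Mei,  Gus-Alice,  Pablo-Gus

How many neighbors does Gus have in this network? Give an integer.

8

Gus is directly tied to Alice, Ben, Eli, Hiro, Mei, Omar, Pablo, and Zane. That is 8 neighbors, so the degree of Gus is 8.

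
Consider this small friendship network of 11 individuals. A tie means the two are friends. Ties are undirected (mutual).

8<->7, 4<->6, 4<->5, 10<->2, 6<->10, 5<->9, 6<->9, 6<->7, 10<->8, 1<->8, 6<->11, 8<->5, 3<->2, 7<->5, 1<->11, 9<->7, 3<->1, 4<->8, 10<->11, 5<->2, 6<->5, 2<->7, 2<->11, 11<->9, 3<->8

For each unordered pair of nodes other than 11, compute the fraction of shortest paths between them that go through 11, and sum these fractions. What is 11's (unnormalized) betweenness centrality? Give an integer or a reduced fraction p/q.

Pairs whose geodesics pass through 11 — 10–1: 1/2; 10–9: 1/2; 2–1: 1/2; 2–9: 1/3; 2–6: 1/4; 3–9: 2/6; 3–6: 2/9; 1–9: 1; 1–6: 1.
All other pairs contribute 0.
Summing the contributions gives betweenness(11) = 167/36.

167/36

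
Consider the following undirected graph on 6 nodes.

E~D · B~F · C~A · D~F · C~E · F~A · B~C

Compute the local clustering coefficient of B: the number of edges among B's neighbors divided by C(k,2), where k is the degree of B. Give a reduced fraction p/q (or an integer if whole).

B's neighbors: C and F (k = 2).
Possible neighbor pairs: C(2,2) = 1. Edges among them: none → e = 0.
Clustering(B) = 0/1.

0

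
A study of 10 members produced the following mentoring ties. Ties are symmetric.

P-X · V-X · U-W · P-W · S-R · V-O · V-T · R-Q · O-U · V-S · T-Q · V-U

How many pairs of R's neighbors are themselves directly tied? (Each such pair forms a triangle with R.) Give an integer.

R's neighbors are Q and S, but none of them are tied to each other, so no triangle contains R.

0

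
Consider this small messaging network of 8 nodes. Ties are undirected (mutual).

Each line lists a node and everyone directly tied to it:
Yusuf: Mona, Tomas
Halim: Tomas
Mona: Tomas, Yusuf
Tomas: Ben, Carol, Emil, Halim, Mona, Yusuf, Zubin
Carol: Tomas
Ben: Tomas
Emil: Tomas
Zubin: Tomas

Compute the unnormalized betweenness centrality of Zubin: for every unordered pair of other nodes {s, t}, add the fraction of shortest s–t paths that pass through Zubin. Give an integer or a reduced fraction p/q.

No shortest path between any pair of other nodes passes through Zubin.
Summing the contributions gives betweenness(Zubin) = 0.

0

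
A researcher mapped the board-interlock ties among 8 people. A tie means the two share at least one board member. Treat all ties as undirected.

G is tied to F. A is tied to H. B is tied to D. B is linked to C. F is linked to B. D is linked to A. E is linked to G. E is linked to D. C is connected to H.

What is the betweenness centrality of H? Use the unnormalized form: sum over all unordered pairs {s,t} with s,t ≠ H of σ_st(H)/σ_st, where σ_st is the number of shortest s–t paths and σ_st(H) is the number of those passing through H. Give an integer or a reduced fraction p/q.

Pairs whose geodesics pass through H — C–A: 1.
All other pairs contribute 0.
Summing the contributions gives betweenness(H) = 1.

1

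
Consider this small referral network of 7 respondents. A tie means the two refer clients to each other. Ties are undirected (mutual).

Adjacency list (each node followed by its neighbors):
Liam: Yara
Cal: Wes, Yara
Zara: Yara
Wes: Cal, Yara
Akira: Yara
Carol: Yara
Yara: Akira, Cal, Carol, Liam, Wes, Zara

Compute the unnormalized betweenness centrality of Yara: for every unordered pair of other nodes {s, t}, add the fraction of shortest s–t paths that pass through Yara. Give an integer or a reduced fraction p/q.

14

Pairs whose geodesics pass through Yara — Wes–Zara: 1; Wes–Carol: 1; Wes–Liam: 1; Wes–Akira: 1; Zara–Cal: 1; Zara–Carol: 1; Zara–Liam: 1; Zara–Akira: 1; Cal–Carol: 1; Cal–Liam: 1; Cal–Akira: 1; Carol–Liam: 1; Carol–Akira: 1; Liam–Akira: 1.
All other pairs contribute 0.
Summing the contributions gives betweenness(Yara) = 14.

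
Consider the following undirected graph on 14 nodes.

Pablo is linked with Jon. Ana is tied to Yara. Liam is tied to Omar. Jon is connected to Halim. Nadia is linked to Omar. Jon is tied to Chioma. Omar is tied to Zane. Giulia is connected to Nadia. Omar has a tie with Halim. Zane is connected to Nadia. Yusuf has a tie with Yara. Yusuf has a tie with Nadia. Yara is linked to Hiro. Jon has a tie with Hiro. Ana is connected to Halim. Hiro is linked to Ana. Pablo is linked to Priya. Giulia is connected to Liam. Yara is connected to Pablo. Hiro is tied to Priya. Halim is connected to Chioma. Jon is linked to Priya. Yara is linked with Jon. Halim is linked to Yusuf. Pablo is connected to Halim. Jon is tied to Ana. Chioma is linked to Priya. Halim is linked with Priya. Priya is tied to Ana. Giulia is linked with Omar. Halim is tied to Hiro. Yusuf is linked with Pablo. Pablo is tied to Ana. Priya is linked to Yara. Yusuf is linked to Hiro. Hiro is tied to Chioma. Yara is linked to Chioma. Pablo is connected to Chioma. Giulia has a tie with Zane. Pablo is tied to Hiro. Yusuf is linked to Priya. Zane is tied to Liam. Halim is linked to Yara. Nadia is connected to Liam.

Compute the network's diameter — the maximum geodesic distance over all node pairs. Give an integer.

Eccentricity of each node (its greatest distance to any other): Ana:3, Chioma:3, Giulia:3, Halim:2, Hiro:3, Jon:3, Liam:3, Nadia:3, Omar:2, Pablo:3, Priya:3, Yara:3, Yusuf:2, Zane:3.
The maximum eccentricity is 3, realized for instance by the pair Yara–Liam via Yara – Yusuf – Nadia – Liam. So the diameter is 3.

3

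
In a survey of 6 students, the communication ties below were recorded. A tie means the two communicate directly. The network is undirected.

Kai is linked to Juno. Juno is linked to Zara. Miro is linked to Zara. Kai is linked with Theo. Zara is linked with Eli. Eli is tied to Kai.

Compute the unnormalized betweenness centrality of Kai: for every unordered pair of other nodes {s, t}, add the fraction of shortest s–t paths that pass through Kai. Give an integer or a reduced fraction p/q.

Pairs whose geodesics pass through Kai — Eli–Juno: 1/2; Eli–Theo: 1; Juno–Theo: 1; Theo–Zara: 2/2; Theo–Miro: 2/2.
All other pairs contribute 0.
Summing the contributions gives betweenness(Kai) = 9/2.

9/2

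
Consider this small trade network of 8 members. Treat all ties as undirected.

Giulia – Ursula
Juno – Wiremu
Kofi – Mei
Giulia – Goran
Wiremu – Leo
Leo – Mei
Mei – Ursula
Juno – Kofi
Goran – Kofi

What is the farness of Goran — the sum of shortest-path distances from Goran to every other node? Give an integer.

Distances from Goran: Giulia:1, Juno:2, Kofi:1, Leo:3, Mei:2, Ursula:2, Wiremu:3.
Sum = 1 + 2 + 1 + 3 + 2 + 2 + 3 = 14.

14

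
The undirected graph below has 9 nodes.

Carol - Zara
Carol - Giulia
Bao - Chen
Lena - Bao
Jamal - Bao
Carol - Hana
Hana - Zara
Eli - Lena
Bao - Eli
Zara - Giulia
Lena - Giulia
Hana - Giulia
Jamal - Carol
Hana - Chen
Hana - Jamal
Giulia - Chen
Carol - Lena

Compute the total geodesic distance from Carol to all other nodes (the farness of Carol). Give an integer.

Distances from Carol: Bao:2, Chen:2, Eli:2, Giulia:1, Hana:1, Jamal:1, Lena:1, Zara:1.
Sum = 2 + 2 + 2 + 1 + 1 + 1 + 1 + 1 = 11.

11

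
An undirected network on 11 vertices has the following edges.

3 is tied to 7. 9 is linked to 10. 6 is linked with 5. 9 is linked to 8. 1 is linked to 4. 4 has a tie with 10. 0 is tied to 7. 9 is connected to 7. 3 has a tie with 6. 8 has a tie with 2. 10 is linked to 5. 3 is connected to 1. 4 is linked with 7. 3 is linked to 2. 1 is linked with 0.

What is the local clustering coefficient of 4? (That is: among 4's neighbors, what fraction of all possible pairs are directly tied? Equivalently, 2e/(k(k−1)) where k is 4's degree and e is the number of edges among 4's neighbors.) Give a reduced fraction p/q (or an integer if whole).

4's neighbors: 1, 7, and 10 (k = 3).
Possible neighbor pairs: C(3,2) = 3. Edges among them: none → e = 0.
Clustering(4) = 0/3 = 0.

0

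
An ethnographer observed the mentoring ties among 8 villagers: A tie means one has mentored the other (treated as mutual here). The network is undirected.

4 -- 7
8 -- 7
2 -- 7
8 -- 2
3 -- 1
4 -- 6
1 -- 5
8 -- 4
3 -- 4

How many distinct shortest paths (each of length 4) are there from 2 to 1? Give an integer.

2

The shortest distance is 4. The length-4 paths are: 2–7–4–3–1; 2–8–4–3–1.
That gives 2 distinct shortest paths.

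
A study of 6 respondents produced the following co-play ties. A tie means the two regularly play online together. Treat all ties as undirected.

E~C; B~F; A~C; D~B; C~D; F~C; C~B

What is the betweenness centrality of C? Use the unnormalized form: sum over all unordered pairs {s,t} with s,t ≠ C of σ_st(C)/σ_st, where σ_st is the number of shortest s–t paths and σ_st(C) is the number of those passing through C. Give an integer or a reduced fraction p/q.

Pairs whose geodesics pass through C — B–A: 1; B–E: 1; D–F: 1/2; D–A: 1; D–E: 1; F–A: 1; F–E: 1; A–E: 1.
All other pairs contribute 0.
Summing the contributions gives betweenness(C) = 15/2.

15/2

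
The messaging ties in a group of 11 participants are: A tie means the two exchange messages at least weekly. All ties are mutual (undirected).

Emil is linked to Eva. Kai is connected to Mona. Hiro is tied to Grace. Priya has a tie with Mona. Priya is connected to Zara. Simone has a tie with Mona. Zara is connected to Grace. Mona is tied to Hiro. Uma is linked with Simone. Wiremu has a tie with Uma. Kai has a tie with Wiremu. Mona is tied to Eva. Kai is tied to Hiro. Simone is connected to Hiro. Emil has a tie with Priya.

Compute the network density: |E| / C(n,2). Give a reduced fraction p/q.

There are 15 edges and 11 nodes, so the maximum possible is C(11,2) = 55.
Density = 15/55 = 3/11.

3/11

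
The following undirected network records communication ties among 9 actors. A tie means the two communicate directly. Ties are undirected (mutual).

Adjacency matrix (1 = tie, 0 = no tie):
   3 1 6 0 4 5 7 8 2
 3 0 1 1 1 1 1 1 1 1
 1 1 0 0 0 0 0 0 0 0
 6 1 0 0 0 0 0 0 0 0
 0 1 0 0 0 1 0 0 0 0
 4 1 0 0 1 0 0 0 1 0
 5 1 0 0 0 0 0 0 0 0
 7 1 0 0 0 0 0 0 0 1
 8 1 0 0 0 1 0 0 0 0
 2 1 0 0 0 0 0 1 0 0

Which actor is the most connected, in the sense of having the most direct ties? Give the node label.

Degrees — 0:2, 1:1, 2:2, 3:8, 4:3, 5:1, 6:1, 7:2, 8:2.
The maximum is 8, attained only by 3.

3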